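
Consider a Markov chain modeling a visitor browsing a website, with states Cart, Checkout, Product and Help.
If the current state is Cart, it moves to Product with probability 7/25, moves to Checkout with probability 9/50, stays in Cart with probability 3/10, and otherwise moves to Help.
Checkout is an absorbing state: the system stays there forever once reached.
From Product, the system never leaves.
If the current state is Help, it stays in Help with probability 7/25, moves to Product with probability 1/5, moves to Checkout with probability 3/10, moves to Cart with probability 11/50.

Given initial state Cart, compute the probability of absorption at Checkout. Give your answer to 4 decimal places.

0.4468

Let h(s) be the probability of absorption at Checkout starting from transient state s. Then h(Checkout) = 1 and h(Product) = 0. By first-step analysis:
h(Cart) = 0.3·h(Cart) + 0.18·1 + 0.28·0 + 0.24·h(Help)
h(Help) = 0.22·h(Cart) + 0.3·1 + 0.2·0 + 0.28·h(Help)
Solving: h(Cart) = 0.4468, h(Help) = 0.5532.
Starting from Cart, the probability is 0.4468.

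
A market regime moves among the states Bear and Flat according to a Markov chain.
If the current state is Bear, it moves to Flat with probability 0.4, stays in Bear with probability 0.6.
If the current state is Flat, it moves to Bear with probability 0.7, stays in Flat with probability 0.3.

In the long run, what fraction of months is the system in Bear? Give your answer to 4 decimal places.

Let the stationary distribution be π with π = πP and π_1 + π_2 = 1.
π_1 = 0.6·π_1 + 0.7·π_2
Solving with the normalization constraint gives π = (0.6364, 0.3636).
So the stationary probability of Bear is 0.6364.

0.6364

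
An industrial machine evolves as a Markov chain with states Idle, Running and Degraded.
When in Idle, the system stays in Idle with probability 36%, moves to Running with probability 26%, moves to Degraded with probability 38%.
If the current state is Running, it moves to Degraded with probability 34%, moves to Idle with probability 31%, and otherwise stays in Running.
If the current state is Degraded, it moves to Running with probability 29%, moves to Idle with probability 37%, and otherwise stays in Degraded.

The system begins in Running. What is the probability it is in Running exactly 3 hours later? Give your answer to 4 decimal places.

Propagate the distribution vector 3 hours from Running.
After 0 hours: (0.0000, 1.0000, 0.0000)
After 1 hour: (0.3100, 0.3500, 0.3400)
After 2 hours: (0.3459, 0.3017, 0.3524)
After 3 hours: (0.3484, 0.2977, 0.3538)
P(in Running after 3 hours) = 0.2977

0.2977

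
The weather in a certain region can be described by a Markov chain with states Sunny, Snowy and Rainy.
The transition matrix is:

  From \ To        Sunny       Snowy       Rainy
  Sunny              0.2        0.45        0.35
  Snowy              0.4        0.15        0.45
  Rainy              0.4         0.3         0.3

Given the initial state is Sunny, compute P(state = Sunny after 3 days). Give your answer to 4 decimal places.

0.3280

Propagate the distribution vector 3 days from Sunny.
After 0 days: (1.0000, 0.0000, 0.0000)
After 1 day: (0.2000, 0.4500, 0.3500)
After 2 days: (0.3600, 0.2625, 0.3775)
After 3 days: (0.3280, 0.3146, 0.3574)
P(in Sunny after 3 days) = 0.3280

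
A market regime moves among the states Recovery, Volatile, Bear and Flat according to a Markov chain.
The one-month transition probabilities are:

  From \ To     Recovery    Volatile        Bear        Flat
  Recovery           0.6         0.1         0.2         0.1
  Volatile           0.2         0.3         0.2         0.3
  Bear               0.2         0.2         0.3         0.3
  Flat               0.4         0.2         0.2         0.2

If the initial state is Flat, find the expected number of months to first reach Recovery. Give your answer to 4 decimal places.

Let t(s) be the expected number of months to first reach Recovery from state s, with t(Recovery) = 0. Conditioning on the first month:
t(Volatile) = 1 + 0.3·t(Volatile) + 0.2·t(Bear) + 0.3·t(Flat)
t(Bear) = 1 + 0.2·t(Volatile) + 0.3·t(Bear) + 0.3·t(Flat)
t(Flat) = 1 + 0.2·t(Volatile) + 0.2·t(Bear) + 0.2·t(Flat)
Solving: t(Volatile) = 3.9286, t(Bear) = 3.9286, t(Flat) = 3.2143.
Expected months from Flat to Recovery: 3.2143.

3.2143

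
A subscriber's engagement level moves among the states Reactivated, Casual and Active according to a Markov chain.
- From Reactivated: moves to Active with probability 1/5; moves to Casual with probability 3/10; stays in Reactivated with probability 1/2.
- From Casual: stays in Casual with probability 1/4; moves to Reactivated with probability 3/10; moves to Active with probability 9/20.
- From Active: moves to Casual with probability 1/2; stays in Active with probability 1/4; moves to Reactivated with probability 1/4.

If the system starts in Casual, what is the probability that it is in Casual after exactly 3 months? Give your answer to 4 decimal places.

0.3381

Propagate the distribution vector 3 months from Casual.
After 0 months: (0.0000, 1.0000, 0.0000)
After 1 month: (0.3000, 0.2500, 0.4500)
After 2 months: (0.3375, 0.3775, 0.2850)
After 3 months: (0.3533, 0.3381, 0.3086)
P(in Casual after 3 months) = 0.3381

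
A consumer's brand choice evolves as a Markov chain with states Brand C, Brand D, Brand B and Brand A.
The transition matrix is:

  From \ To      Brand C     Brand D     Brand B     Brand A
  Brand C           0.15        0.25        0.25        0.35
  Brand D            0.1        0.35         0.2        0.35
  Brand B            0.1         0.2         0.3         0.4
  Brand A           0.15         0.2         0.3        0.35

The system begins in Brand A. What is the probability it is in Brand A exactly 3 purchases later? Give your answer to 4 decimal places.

0.3636

Propagate the distribution vector 3 purchases from Brand A.
After 0 purchases: (0.0000, 0.0000, 0.0000, 1.0000)
After 1 purchase: (0.1500, 0.2000, 0.3000, 0.3500)
After 2 purchases: (0.1250, 0.2375, 0.2725, 0.3650)
After 3 purchases: (0.1245, 0.2419, 0.2700, 0.3636)
P(in Brand A after 3 purchases) = 0.3636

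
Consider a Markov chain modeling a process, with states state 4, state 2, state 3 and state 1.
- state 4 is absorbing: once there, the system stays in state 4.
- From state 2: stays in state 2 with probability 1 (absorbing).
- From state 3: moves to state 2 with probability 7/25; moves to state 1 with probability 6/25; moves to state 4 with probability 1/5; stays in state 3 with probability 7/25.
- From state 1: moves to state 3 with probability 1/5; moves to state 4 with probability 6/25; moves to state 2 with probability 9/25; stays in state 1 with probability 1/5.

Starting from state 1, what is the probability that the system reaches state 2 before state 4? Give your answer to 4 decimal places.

0.5970

Let h(s) be the probability of absorption at state 2 starting from transient state s. Then h(state 2) = 1 and h(state 4) = 0. By first-step analysis:
h(state 3) = 0.2·0 + 0.28·1 + 0.28·h(state 3) + 0.24·h(state 1)
h(state 1) = 0.24·0 + 0.36·1 + 0.2·h(state 3) + 0.2·h(state 1)
Solving: h(state 3) = 0.5879, h(state 1) = 0.5970.
Starting from state 1, the probability is 0.5970.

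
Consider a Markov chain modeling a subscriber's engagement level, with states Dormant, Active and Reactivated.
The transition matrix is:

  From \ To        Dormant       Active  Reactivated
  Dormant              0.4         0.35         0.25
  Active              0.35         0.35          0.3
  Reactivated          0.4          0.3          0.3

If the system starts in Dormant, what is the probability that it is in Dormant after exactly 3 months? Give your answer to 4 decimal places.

Propagate the distribution vector 3 months from Dormant.
After 0 months: (1.0000, 0.0000, 0.0000)
After 1 month: (0.4000, 0.3500, 0.2500)
After 2 months: (0.3825, 0.3375, 0.2800)
After 3 months: (0.3831, 0.3360, 0.2809)
P(in Dormant after 3 months) = 0.3831

0.3831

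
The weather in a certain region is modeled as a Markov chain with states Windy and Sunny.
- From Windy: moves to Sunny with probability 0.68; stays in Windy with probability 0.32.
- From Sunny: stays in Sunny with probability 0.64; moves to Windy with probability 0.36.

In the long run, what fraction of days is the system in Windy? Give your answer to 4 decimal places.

0.3462

Let the stationary distribution be π with π = πP and π_1 + π_2 = 1.
π_1 = 0.32·π_1 + 0.36·π_2
Solving with the normalization constraint gives π = (0.3462, 0.6538).
So the stationary probability of Windy is 0.3462.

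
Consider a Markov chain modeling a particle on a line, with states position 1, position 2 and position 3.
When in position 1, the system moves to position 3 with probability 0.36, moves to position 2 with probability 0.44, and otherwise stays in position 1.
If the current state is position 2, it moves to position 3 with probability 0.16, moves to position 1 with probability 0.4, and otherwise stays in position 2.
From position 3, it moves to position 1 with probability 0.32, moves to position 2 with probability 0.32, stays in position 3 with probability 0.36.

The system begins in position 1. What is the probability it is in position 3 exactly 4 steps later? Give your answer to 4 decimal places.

Propagate the distribution vector 4 steps from position 1.
After 0 steps: (1.0000, 0.0000, 0.0000)
After 1 step: (0.2000, 0.4400, 0.3600)
After 2 steps: (0.3312, 0.3968, 0.2720)
After 3 steps: (0.3120, 0.4074, 0.2806)
After 4 steps: (0.3151, 0.4063, 0.2785)
P(in position 3 after 4 steps) = 0.2785

0.2785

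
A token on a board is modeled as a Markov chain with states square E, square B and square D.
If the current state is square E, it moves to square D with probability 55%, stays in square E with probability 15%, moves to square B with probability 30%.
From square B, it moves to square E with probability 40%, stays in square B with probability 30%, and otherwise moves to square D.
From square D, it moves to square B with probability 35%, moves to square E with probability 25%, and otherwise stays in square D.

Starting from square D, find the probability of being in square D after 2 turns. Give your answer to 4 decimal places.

0.4025

Sum over the intermediate state after 1 turn:
P = P(square D→square E)·P(square E→square D) + P(square D→square B)·P(square B→square D) + P(square D→square D)·P(square D→square D)
  = 0.25×0.55 + 0.35×0.3 + 0.4×0.4
  = 0.1375 + 0.1050 + 0.1600 = 0.4025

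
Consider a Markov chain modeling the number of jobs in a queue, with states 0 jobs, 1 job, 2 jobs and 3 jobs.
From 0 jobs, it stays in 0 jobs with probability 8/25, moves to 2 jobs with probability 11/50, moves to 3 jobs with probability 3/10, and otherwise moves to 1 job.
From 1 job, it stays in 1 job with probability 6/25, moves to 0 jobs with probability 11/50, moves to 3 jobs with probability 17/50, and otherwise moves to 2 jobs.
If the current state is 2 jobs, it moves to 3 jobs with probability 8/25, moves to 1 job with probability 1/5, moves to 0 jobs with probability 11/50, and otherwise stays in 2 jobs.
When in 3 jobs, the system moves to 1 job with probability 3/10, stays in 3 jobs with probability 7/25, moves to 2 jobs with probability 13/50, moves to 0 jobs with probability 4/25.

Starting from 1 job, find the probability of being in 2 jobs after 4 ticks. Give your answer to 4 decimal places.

Propagate the distribution vector 4 ticks from 1 job.
After 0 ticks: (0.0000, 1.0000, 0.0000, 0.0000)
After 1 tick: (0.2200, 0.2400, 0.2000, 0.3400)
After 2 ticks: (0.2216, 0.2348, 0.2368, 0.3068)
After 3 ticks: (0.2238, 0.2312, 0.2370, 0.3080)
After 4 ticks: (0.2239, 0.2311, 0.2372, 0.3078)
P(in 2 jobs after 4 ticks) = 0.2372

0.2372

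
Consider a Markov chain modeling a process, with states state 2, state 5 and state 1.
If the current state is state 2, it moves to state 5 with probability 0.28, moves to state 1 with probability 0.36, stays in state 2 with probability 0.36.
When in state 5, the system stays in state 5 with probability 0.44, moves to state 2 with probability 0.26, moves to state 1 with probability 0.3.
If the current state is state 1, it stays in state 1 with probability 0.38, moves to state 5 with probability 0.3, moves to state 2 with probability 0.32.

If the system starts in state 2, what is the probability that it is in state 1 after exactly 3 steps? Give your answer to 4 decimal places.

0.3471

Propagate the distribution vector 3 steps from state 2.
After 0 steps: (1.0000, 0.0000, 0.0000)
After 1 step: (0.3600, 0.2800, 0.3600)
After 2 steps: (0.3176, 0.3320, 0.3504)
After 3 steps: (0.3128, 0.3401, 0.3471)
P(in state 1 after 3 steps) = 0.3471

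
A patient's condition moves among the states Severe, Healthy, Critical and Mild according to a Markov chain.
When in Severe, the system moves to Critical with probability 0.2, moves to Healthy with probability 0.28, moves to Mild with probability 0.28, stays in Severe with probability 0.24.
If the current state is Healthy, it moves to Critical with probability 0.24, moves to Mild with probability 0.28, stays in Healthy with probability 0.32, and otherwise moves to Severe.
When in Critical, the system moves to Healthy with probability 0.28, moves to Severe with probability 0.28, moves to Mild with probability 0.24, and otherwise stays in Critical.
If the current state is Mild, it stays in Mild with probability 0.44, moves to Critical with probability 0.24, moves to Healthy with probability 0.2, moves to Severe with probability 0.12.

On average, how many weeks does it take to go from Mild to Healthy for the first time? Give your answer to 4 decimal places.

Let t(s) be the expected number of weeks to first reach Healthy from state s, with t(Healthy) = 0. Conditioning on the first week:
t(Severe) = 1 + 0.24·t(Severe) + 0.2·t(Critical) + 0.28·t(Mild)
t(Critical) = 1 + 0.28·t(Severe) + 0.2·t(Critical) + 0.24·t(Mild)
t(Mild) = 1 + 0.12·t(Severe) + 0.24·t(Critical) + 0.44·t(Mild)
Solving: t(Severe) = 3.9348, t(Critical) = 3.9198, t(Mild) = 4.3088.
Expected weeks from Mild to Healthy: 4.3088.

4.3088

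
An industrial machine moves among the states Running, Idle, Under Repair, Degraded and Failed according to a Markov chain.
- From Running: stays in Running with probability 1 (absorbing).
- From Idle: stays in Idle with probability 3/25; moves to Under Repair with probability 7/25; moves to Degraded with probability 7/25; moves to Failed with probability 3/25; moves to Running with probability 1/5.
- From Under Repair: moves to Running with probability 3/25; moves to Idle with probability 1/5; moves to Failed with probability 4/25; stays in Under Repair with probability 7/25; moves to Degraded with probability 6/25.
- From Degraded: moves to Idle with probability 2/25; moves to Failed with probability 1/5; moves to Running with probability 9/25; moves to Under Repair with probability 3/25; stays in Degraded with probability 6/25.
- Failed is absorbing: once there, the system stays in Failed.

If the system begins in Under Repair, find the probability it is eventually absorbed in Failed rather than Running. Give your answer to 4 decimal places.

Let h(s) be the probability of absorption at Failed starting from transient state s. Then h(Failed) = 1 and h(Running) = 0. By first-step analysis:
h(Idle) = 0.2·0 + 0.12·h(Idle) + 0.28·h(Under Repair) + 0.28·h(Degraded) + 0.12·1
h(Under Repair) = 0.12·0 + 0.2·h(Idle) + 0.28·h(Under Repair) + 0.24·h(Degraded) + 0.16·1
h(Degraded) = 0.36·0 + 0.08·h(Idle) + 0.12·h(Under Repair) + 0.24·h(Degraded) + 0.2·1
Solving: h(Idle) = 0.4032, h(Under Repair) = 0.4603, h(Degraded) = 0.3783.
Starting from Under Repair, the probability is 0.4603.

0.4603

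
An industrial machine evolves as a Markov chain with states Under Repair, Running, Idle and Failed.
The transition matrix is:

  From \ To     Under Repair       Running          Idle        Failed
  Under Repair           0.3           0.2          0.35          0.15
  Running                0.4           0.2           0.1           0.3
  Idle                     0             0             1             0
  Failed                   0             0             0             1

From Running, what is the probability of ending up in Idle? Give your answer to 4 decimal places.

Let h(s) be the probability of absorption at Idle starting from transient state s. Then h(Idle) = 1 and h(Failed) = 0. By first-step analysis:
h(Under Repair) = 0.3·h(Under Repair) + 0.2·h(Running) + 0.35·1 + 0.15·0
h(Running) = 0.4·h(Under Repair) + 0.2·h(Running) + 0.1·1 + 0.3·0
Solving: h(Under Repair) = 0.6250, h(Running) = 0.4375.
Starting from Running, the probability is 0.4375.

0.4375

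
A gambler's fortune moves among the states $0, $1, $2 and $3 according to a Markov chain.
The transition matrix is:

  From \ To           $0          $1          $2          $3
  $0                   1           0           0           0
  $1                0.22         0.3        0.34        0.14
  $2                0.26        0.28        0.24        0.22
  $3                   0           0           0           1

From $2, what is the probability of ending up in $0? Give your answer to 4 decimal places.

Let h(s) be the probability of absorption at $0 starting from transient state s. Then h($0) = 1 and h($3) = 0. By first-step analysis:
h($1) = 0.22·1 + 0.3·h($1) + 0.34·h($2) + 0.14·0
h($2) = 0.26·1 + 0.28·h($1) + 0.24·h($2) + 0.22·0
Solving: h($1) = 0.5852, h($2) = 0.5577.
Starting from $2, the probability is 0.5577.

0.5577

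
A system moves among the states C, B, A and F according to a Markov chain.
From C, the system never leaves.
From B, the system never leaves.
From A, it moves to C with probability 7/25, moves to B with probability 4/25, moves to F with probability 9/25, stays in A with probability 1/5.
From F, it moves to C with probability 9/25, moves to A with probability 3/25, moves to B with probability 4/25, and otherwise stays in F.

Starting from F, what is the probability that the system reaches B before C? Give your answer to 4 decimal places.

0.3140

Let h(s) be the probability of absorption at B starting from transient state s. Then h(B) = 1 and h(C) = 0. By first-step analysis:
h(A) = 0.28·0 + 0.16·1 + 0.2·h(A) + 0.36·h(F)
h(F) = 0.36·0 + 0.16·1 + 0.12·h(A) + 0.36·h(F)
Solving: h(A) = 0.3413, h(F) = 0.3140.
Starting from F, the probability is 0.3140.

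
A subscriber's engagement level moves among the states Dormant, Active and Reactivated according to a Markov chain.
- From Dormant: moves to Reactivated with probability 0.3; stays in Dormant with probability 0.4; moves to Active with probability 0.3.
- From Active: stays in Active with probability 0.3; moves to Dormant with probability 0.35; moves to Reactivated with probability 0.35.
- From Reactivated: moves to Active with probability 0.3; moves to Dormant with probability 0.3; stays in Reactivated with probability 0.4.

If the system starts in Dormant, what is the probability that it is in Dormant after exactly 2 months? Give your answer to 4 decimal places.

0.3550

Sum over the intermediate state after 1 month:
P = P(Dormant→Dormant)·P(Dormant→Dormant) + P(Dormant→Active)·P(Active→Dormant) + P(Dormant→Reactivated)·P(Reactivated→Dormant)
  = 0.4×0.4 + 0.3×0.35 + 0.3×0.3
  = 0.1600 + 0.1050 + 0.0900 = 0.3550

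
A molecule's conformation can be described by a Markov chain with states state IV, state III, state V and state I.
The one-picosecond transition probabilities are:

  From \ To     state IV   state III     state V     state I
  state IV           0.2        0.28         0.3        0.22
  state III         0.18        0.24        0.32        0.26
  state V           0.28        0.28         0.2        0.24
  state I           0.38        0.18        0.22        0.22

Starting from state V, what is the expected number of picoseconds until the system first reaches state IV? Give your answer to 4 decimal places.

Let t(s) be the expected number of picoseconds to first reach state IV from state s, with t(state IV) = 0. Conditioning on the first picosecond:
t(state III) = 1 + 0.24·t(state III) + 0.32·t(state V) + 0.26·t(state I)
t(state V) = 1 + 0.28·t(state III) + 0.2·t(state V) + 0.24·t(state I)
t(state I) = 1 + 0.18·t(state III) + 0.22·t(state V) + 0.22·t(state I)
Solving: t(state III) = 3.9159, t(state V) = 3.5791, t(state I) = 3.1952.
Expected picoseconds from state V to state IV: 3.5791.

3.5791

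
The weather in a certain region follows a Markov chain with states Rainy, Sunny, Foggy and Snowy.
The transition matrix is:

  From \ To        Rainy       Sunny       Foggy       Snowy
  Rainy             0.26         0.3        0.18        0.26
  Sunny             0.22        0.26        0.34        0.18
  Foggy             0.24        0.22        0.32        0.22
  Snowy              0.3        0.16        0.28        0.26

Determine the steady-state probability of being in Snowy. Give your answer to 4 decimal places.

Let the stationary distribution be π with π = πP and π_1 + π_2 + π_3 + π_4 = 1.
π_1 = 0.26·π_1 + 0.22·π_2 + 0.24·π_3 + 0.3·π_4
π_2 = 0.3·π_1 + 0.26·π_2 + 0.22·π_3 + 0.16·π_4
π_3 = 0.18·π_1 + 0.34·π_2 + 0.32·π_3 + 0.28·π_4
Solving with the normalization constraint gives π = (0.2542, 0.2360, 0.2799, 0.2299).
So the stationary probability of Snowy is 0.2299.

0.2299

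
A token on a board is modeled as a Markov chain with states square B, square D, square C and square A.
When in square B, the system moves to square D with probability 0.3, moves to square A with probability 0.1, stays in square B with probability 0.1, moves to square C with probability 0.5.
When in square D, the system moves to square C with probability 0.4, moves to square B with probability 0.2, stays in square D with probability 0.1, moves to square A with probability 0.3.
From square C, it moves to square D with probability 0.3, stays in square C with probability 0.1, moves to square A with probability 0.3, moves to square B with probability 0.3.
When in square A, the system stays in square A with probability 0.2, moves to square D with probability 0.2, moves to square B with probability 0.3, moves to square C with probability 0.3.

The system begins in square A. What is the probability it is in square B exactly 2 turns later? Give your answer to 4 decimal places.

0.2200

Propagate the distribution vector 2 turns from square A.
After 0 turns: (0.0000, 0.0000, 0.0000, 1.0000)
After 1 turn: (0.3000, 0.2000, 0.3000, 0.2000)
After 2 turns: (0.2200, 0.2400, 0.3200, 0.2200)
P(in square B after 2 turns) = 0.2200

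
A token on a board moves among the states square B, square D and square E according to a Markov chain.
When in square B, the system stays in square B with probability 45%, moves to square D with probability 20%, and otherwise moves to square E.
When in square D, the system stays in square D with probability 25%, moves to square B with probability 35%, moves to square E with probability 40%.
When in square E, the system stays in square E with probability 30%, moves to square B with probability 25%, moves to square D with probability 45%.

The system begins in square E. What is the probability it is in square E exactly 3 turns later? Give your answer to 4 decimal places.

Propagate the distribution vector 3 turns from square E.
After 0 turns: (0.0000, 0.0000, 1.0000)
After 1 turn: (0.2500, 0.4500, 0.3000)
After 2 turns: (0.3450, 0.2975, 0.3575)
After 3 turns: (0.3488, 0.3043, 0.3470)
P(in square E after 3 turns) = 0.3470

0.3470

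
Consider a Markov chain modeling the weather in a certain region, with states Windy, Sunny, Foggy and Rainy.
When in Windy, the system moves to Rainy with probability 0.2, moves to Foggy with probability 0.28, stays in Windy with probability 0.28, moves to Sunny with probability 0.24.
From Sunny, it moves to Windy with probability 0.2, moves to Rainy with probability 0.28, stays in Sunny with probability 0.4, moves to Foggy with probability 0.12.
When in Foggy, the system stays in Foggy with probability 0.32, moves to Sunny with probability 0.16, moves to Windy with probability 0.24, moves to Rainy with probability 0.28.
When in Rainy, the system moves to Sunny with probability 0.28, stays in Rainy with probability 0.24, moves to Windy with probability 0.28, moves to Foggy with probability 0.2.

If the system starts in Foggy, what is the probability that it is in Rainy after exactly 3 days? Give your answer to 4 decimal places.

Propagate the distribution vector 3 days from Foggy.
After 0 days: (0.0000, 0.0000, 1.0000, 0.0000)
After 1 day: (0.2400, 0.1600, 0.3200, 0.2800)
After 2 days: (0.2544, 0.2512, 0.2448, 0.2496)
After 3 days: (0.2501, 0.2706, 0.2296, 0.2497)
P(in Rainy after 3 days) = 0.2497

0.2497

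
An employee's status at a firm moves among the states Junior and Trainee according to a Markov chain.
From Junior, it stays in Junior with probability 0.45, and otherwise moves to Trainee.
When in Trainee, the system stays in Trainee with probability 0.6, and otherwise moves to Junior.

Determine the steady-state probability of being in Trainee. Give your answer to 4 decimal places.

0.5789

Let the stationary distribution be π with π = πP and π_1 + π_2 = 1.
π_1 = 0.45·π_1 + 0.4·π_2
Solving with the normalization constraint gives π = (0.4211, 0.5789).
So the stationary probability of Trainee is 0.5789.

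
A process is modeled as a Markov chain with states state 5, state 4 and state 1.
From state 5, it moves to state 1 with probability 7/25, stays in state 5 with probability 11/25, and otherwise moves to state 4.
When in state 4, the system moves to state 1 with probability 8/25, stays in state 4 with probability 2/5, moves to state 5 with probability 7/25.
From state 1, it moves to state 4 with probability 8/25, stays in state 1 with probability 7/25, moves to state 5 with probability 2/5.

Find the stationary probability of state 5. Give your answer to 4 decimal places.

Let the stationary distribution be π with π = πP and π_1 + π_2 + π_3 = 1.
π_1 = 0.44·π_1 + 0.28·π_2 + 0.4·π_3
π_2 = 0.28·π_1 + 0.4·π_2 + 0.32·π_3
Solving with the normalization constraint gives π = (0.3752, 0.3315, 0.2933).
So the stationary probability of state 5 is 0.3752.

0.3752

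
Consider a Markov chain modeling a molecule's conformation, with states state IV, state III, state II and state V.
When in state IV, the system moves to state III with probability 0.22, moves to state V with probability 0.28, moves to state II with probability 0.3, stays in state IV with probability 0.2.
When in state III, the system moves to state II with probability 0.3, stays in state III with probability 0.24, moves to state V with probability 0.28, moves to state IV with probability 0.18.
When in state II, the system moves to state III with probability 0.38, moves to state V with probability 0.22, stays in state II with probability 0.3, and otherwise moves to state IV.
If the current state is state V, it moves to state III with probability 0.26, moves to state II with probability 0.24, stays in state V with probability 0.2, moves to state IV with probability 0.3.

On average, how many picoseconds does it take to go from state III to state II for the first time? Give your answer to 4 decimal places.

Let t(s) be the expected number of picoseconds to first reach state II from state s, with t(state II) = 0. Conditioning on the first picosecond:
t(state IV) = 1 + 0.2·t(state IV) + 0.22·t(state III) + 0.28·t(state V)
t(state III) = 1 + 0.18·t(state IV) + 0.24·t(state III) + 0.28·t(state V)
t(state V) = 1 + 0.3·t(state IV) + 0.26·t(state III) + 0.2·t(state V)
Solving: t(state IV) = 3.5156, t(state III) = 3.5156, t(state V) = 3.7109.
Expected picoseconds from state III to state II: 3.5156.

3.5156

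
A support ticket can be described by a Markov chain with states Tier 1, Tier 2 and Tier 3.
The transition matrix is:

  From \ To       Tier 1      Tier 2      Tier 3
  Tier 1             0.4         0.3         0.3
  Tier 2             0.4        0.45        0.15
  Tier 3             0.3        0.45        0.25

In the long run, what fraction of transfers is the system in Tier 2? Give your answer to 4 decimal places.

Let the stationary distribution be π with π = πP and π_1 + π_2 + π_3 = 1.
π_1 = 0.4·π_1 + 0.4·π_2 + 0.3·π_3
π_2 = 0.3·π_1 + 0.45·π_2 + 0.45·π_3
Solving with the normalization constraint gives π = (0.3770, 0.3934, 0.2295).
So the stationary probability of Tier 2 is 0.3934.

0.3934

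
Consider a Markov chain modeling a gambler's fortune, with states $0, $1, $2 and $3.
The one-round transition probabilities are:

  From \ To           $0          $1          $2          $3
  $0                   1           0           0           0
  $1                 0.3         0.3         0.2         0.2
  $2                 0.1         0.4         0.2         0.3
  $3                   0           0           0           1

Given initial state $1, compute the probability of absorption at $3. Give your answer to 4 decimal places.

Let h(s) be the probability of absorption at $3 starting from transient state s. Then h($3) = 1 and h($0) = 0. By first-step analysis:
h($1) = 0.3·0 + 0.3·h($1) + 0.2·h($2) + 0.2·1
h($2) = 0.1·0 + 0.4·h($1) + 0.2·h($2) + 0.3·1
Solving: h($1) = 0.4583, h($2) = 0.6042.
Starting from $1, the probability is 0.4583.

0.4583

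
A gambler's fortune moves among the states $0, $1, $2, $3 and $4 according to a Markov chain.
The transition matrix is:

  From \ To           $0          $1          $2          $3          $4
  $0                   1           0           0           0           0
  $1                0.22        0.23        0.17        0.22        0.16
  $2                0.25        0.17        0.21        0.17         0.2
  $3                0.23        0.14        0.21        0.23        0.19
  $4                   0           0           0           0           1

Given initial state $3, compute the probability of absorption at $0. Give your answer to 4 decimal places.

0.5539

Let h(s) be the probability of absorption at $0 starting from transient state s. Then h($0) = 1 and h($4) = 0. By first-step analysis:
h($1) = 0.22·1 + 0.23·h($1) + 0.17·h($2) + 0.22·h($3) + 0.16·0
h($2) = 0.25·1 + 0.17·h($1) + 0.21·h($2) + 0.17·h($3) + 0.2·0
h($3) = 0.23·1 + 0.14·h($1) + 0.21·h($2) + 0.23·h($3) + 0.19·0
Solving: h($1) = 0.5671, h($2) = 0.5577, h($3) = 0.5539.
Starting from $3, the probability is 0.5539.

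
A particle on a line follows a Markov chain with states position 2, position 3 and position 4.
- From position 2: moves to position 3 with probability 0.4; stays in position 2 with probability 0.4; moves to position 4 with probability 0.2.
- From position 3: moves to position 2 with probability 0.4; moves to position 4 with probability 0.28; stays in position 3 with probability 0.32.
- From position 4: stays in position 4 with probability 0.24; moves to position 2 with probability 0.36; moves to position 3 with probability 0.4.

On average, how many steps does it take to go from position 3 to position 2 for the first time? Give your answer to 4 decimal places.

Let t(s) be the expected number of steps to first reach position 2 from state s, with t(position 2) = 0. Conditioning on the first step:
t(position 3) = 1 + 0.32·t(position 3) + 0.28·t(position 4)
t(position 4) = 1 + 0.4·t(position 3) + 0.24·t(position 4)
Solving: t(position 3) = 2.5692, t(position 4) = 2.6680.
Expected steps from position 3 to position 2: 2.5692.

2.5692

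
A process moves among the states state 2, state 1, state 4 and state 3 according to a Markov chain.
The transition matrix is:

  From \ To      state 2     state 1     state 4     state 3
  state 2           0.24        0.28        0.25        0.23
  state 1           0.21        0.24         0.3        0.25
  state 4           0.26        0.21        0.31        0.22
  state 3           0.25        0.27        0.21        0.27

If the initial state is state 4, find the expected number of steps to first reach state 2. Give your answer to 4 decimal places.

Let t(s) be the expected number of steps to first reach state 2 from state s, with t(state 2) = 0. Conditioning on the first step:
t(state 1) = 1 + 0.24·t(state 1) + 0.3·t(state 4) + 0.25·t(state 3)
t(state 4) = 1 + 0.21·t(state 1) + 0.31·t(state 4) + 0.22·t(state 3)
t(state 3) = 1 + 0.27·t(state 1) + 0.21·t(state 4) + 0.27·t(state 3)
Solving: t(state 1) = 4.2755, t(state 4) = 4.0643, t(state 3) = 4.1204.
Expected steps from state 4 to state 2: 4.0643.

4.0643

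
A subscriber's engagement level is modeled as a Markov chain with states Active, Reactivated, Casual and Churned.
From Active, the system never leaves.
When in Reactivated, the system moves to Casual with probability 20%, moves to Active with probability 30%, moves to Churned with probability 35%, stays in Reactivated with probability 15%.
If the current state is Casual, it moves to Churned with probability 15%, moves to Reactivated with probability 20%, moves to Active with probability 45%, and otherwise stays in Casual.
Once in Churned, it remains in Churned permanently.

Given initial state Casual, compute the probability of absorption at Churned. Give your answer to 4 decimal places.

0.3086

Let h(s) be the probability of absorption at Churned starting from transient state s. Then h(Churned) = 1 and h(Active) = 0. By first-step analysis:
h(Reactivated) = 0.3·0 + 0.15·h(Reactivated) + 0.2·h(Casual) + 0.35·1
h(Casual) = 0.45·0 + 0.2·h(Reactivated) + 0.2·h(Casual) + 0.15·1
Solving: h(Reactivated) = 0.4844, h(Casual) = 0.3086.
Starting from Casual, the probability is 0.3086.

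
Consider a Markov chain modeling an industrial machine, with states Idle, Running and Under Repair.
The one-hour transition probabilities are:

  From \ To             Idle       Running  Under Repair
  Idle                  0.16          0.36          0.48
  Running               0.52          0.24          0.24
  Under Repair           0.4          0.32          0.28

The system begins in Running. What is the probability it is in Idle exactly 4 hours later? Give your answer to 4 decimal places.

Propagate the distribution vector 4 hours from Running.
After 0 hours: (0.0000, 1.0000, 0.0000)
After 1 hour: (0.5200, 0.2400, 0.2400)
After 2 hours: (0.3040, 0.3216, 0.3744)
After 3 hours: (0.3656, 0.3064, 0.3279)
After 4 hours: (0.3490, 0.3101, 0.3409)
P(in Idle after 4 hours) = 0.3490

0.3490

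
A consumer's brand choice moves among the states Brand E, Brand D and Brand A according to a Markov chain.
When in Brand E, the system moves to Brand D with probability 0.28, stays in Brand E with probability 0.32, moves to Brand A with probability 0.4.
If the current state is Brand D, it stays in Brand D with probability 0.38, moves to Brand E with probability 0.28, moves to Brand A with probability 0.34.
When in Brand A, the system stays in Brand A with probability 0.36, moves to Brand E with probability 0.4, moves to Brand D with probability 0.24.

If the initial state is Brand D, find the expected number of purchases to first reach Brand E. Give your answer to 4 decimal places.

3.1091

Let t(s) be the expected number of purchases to first reach Brand E from state s, with t(Brand E) = 0. Conditioning on the first purchase:
t(Brand D) = 1 + 0.38·t(Brand D) + 0.34·t(Brand A)
t(Brand A) = 1 + 0.24·t(Brand D) + 0.36·t(Brand A)
Solving: t(Brand D) = 3.1091, t(Brand A) = 2.7284.
Expected purchases from Brand D to Brand E: 3.1091.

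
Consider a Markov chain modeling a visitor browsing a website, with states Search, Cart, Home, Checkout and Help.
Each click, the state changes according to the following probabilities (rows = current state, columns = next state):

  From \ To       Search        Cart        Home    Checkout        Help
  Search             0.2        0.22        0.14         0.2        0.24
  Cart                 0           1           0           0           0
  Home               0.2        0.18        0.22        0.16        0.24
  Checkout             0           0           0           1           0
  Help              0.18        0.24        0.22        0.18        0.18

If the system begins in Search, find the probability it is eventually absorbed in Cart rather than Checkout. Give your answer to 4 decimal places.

0.5358

Let h(s) be the probability of absorption at Cart starting from transient state s. Then h(Cart) = 1 and h(Checkout) = 0. By first-step analysis:
h(Search) = 0.2·h(Search) + 0.22·1 + 0.14·h(Home) + 0.2·0 + 0.24·h(Help)
h(Home) = 0.2·h(Search) + 0.18·1 + 0.22·h(Home) + 0.16·0 + 0.24·h(Help)
h(Help) = 0.18·h(Search) + 0.24·1 + 0.22·h(Home) + 0.18·0 + 0.18·h(Help)
Solving: h(Search) = 0.5358, h(Home) = 0.5389, h(Help) = 0.5549.
Starting from Search, the probability is 0.5358.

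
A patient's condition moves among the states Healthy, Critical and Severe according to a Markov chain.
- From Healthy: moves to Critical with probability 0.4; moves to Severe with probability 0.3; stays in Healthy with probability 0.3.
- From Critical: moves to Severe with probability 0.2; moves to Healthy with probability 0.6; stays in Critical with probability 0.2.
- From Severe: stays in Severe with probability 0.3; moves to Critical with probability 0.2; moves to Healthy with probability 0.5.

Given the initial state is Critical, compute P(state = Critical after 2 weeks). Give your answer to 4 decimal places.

Sum over the intermediate state after 1 week:
P = P(Critical→Healthy)·P(Healthy→Critical) + P(Critical→Critical)·P(Critical→Critical) + P(Critical→Severe)·P(Severe→Critical)
  = 0.6×0.4 + 0.2×0.2 + 0.2×0.2
  = 0.2400 + 0.0400 + 0.0400 = 0.3200

0.3200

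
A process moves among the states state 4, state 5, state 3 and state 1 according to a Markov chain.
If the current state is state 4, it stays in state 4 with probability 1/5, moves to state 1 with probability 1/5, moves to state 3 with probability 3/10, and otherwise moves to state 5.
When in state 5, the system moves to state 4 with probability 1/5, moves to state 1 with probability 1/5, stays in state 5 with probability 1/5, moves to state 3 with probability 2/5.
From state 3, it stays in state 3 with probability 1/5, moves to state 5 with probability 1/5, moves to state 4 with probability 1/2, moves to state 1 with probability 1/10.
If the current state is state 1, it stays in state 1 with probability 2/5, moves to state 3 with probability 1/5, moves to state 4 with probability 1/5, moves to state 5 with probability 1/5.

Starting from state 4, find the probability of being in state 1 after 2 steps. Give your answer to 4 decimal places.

Propagate the distribution vector 2 steps from state 4.
After 0 steps: (1.0000, 0.0000, 0.0000, 0.0000)
After 1 step: (0.2000, 0.3000, 0.3000, 0.2000)
After 2 steps: (0.2900, 0.2200, 0.2800, 0.2100)
P(in state 1 after 2 steps) = 0.2100

0.2100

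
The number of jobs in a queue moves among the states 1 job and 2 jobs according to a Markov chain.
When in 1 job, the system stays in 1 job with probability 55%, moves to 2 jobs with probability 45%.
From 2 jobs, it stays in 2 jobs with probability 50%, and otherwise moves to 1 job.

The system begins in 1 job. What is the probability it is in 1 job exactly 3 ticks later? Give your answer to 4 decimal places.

0.5264

Propagate the distribution vector 3 ticks from 1 job.
After 0 ticks: (1.0000, 0.0000)
After 1 tick: (0.5500, 0.4500)
After 2 ticks: (0.5275, 0.4725)
After 3 ticks: (0.5264, 0.4736)
P(in 1 job after 3 ticks) = 0.5264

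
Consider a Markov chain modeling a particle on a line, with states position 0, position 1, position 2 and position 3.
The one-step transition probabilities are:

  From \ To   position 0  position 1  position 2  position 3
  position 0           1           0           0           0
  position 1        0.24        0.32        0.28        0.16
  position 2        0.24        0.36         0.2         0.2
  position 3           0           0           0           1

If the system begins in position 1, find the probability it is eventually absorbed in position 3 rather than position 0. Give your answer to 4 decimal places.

Let h(s) be the probability of absorption at position 3 starting from transient state s. Then h(position 3) = 1 and h(position 0) = 0. By first-step analysis:
h(position 1) = 0.24·0 + 0.32·h(position 1) + 0.28·h(position 2) + 0.16·1
h(position 2) = 0.24·0 + 0.36·h(position 1) + 0.2·h(position 2) + 0.2·1
Solving: h(position 1) = 0.4152, h(position 2) = 0.4368.
Starting from position 1, the probability is 0.4152.

0.4152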